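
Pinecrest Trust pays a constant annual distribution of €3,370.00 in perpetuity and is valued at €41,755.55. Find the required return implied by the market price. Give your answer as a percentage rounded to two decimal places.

8.07%

P = C/r ⇒ r = C/P = €3,370.00/€41,755.55 = 0.080708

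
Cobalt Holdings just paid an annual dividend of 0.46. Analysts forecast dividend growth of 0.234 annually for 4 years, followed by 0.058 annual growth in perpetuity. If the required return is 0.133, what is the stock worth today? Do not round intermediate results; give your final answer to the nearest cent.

D_1 = 0.56764
D_2 = 0.70047
D_3 = 0.86438
D_4 = 1.06664
Terminal value at year 4: TV = D_4×(1+g_2)/(r−g_2) = 1.12851/0.075 = 15.04676
P_0 = D_1/(1+r)^1 + D_2/(1+r)^2 + D_3/(1+r)^3 + D_4/(1+r)^4 + TV/(1+r)^4
    = 0.50101 + 0.54567 + 0.59431 + 0.64729 + 9.13110 = 11.41938

11.42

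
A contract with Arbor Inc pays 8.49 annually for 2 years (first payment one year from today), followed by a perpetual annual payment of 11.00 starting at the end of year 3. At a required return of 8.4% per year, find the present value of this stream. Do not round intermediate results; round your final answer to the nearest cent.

PV of 2-year annuity: 8.49 × [1 − (1+0.084)^−2] / 0.084 = 15.05729
Perpetuity value at year 2: 11.00 / 0.084 = 130.95238
PV of perpetuity: 130.95238 / (1+0.084)^2 = 111.44352
Total PV = 15.05729 + 111.44352 = 126.50081

126.50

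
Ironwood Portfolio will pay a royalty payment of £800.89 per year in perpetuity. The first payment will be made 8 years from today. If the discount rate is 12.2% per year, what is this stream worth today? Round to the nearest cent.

£2932.67

Value at end of year 7: C / r = £800.89 / 0.122 = £6,564.6721
Discount to today: PV = £6,564.6721 / (1 + 0.122)^7 = £6,564.6721 / 2.238463 = £2,932.67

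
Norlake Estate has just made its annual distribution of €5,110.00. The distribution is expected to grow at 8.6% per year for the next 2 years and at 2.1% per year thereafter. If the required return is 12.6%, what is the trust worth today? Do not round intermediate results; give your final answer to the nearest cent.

€55902.96

D_1 = 5549.46000
D_2 = 6026.71356
Terminal value at year 2: TV = D_2×(1+g_2)/(r−g_2) = 6153.27454/0.105 = 58602.61471
P_0 = D_1/(1+r)^1 + D_2/(1+r)^2 + TV/(1+r)^2
    = 4928.47247 + 4753.39352 + 46221.09316 = 55902.95915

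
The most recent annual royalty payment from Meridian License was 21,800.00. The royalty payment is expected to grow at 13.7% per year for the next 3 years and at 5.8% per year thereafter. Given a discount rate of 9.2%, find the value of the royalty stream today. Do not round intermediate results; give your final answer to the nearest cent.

D_1 = 24786.60000
D_2 = 28182.36420
D_3 = 32043.34810
Terminal value at year 3: TV = D_3×(1+g_2)/(r−g_2) = 33901.86228/0.034 = 997113.59662
P_0 = D_1/(1+r)^1 + D_2/(1+r)^2 + D_3/(1+r)^3 + TV/(1+r)^3
    = 22698.35165 + 23633.72328 + 24607.64045 + 765731.87049 = 836671.58587

836671.59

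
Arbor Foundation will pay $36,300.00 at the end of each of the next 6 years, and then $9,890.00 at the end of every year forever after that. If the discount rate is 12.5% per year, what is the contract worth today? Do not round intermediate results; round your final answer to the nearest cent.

$186181.88

PV of 6-year annuity: $36,300.00 × [1 − (1+0.125)^−6] / 0.125 = 147154.33849
Perpetuity value at year 6: $9,890.00 / 0.125 = 79120.00000
PV of perpetuity: 79120.00000 / (1+0.125)^6 = 39027.53698
Total PV = 147154.33849 + 39027.53698 = 186181.87547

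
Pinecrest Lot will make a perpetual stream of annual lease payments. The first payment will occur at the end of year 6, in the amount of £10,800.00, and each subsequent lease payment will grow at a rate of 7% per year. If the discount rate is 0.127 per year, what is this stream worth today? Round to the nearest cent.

£104214.78

Value at end of year 5: C₁ / (r − g) = £10,800.00 / (0.127 − 0.07) = £189,473.6842
Discount to today: PV = £189,473.6842 / (1 + 0.127)^5 = £189,473.6842 / 1.818108 = £104,214.78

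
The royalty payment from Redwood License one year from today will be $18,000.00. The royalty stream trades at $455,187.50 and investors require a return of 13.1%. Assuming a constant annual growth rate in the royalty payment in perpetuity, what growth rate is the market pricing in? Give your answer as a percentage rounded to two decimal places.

9.15%

P = D₁/(r−g) ⇒ g = r − D₁/P = 0.131 − $18,000.00/$455,187.50 = 0.091456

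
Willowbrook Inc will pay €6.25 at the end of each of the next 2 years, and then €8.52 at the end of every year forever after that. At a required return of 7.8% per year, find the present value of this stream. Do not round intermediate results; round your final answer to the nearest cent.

PV of 2-year annuity: €6.25 × [1 − (1+0.078)^−2] / 0.078 = 11.17604
Perpetuity value at year 2: €8.52 / 0.078 = 109.23077
PV of perpetuity: 109.23077 / (1+0.078)^2 = 93.99559
Total PV = 11.17604 + 93.99559 = 105.17163

€105.17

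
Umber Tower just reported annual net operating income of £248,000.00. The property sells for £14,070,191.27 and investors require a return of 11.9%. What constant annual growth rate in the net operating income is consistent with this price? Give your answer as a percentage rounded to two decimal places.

9.96%

P = D₀(1+g)/(r−g) ⇒ P(r−g) = D₀(1+g) ⇒ g(P+D₀) = P·r − D₀
g = (P·r − D₀)/(P + D₀) = (£14,070,191.27×0.119 − £248,000.00) / (£14,070,191.27 + £248,000.00) = 0.099618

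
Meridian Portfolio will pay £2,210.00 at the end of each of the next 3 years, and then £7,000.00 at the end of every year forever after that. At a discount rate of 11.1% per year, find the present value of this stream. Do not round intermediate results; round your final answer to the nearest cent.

PV of 3-year annuity: £2,210.00 × [1 − (1+0.111)^−3] / 0.111 = 5391.23042
Perpetuity value at year 3: £7,000.00 / 0.111 = 63063.06306
PV of perpetuity: 63063.06306 / (1+0.111)^3 = 45986.76762
Total PV = 5391.23042 + 45986.76762 = 51377.99804

£51378.00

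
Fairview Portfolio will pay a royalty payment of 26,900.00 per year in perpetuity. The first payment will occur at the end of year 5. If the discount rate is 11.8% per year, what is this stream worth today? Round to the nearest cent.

Value at end of year 4: C / r = 26,900.00 / 0.118 = 227,966.1017
Discount to today: PV = 227,966.1017 / (1 + 0.118)^4 = 227,966.1017 / 1.562310 = 145,916.05

145916.05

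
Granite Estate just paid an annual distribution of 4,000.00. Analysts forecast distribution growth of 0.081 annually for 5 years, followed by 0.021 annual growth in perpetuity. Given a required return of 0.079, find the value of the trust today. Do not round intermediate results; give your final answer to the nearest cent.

91180.29

D_1 = 4324.00000
D_2 = 4674.24400
D_3 = 5052.85776
D_4 = 5462.13924
D_5 = 5904.57252
Terminal value at year 5: TV = D_5×(1+g_2)/(r−g_2) = 6028.56854/0.058 = 103940.83697
P_0 = D_1/(1+r)^1 + D_2/(1+r)^2 + D_3/(1+r)^3 + D_4/(1+r)^4 + D_5/(1+r)^5 + TV/(1+r)^5
    = 4007.41427 + 4014.84229 + 4022.28407 + 4029.73965 + 4037.20905 + 71068.80062 = 91180.28995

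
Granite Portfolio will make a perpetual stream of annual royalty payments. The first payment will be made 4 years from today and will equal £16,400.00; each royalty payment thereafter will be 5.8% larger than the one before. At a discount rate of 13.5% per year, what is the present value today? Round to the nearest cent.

£145668.46

Value at end of year 3: C₁ / (r − g) = £16,400.00 / (0.135 − 0.058) = £212,987.0130
Discount to today: PV = £212,987.0130 / (1 + 0.135)^3 = £212,987.0130 / 1.462135 = £145,668.46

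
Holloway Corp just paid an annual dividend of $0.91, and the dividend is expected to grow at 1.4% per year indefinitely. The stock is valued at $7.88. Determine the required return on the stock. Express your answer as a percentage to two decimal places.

D₁ = $0.91 × 1.014 = $0.9227
P = D₁/(r − g) ⇒ r = D₁/P + g = $0.9227/$7.88 + 0.014 = 0.117099 + 0.014 = 0.131099

13.11%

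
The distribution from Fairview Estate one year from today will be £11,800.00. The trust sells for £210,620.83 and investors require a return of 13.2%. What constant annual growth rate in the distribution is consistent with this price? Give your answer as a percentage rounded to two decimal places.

P = D₁/(r−g) ⇒ g = r − D₁/P = 0.132 − £11,800.00/£210,620.83 = 0.075975

7.60%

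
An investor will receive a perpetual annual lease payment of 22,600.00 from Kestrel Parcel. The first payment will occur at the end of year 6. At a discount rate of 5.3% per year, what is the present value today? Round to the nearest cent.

Value at end of year 5: C / r = 22,600.00 / 0.053 = 426,415.0943
Discount to today: PV = 426,415.0943 / (1 + 0.053)^5 = 426,415.0943 / 1.294619 = 329,375.06

329375.06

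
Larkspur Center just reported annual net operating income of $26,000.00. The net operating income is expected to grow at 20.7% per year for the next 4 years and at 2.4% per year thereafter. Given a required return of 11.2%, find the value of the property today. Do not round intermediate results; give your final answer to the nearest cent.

$548145.18

D_1 = 31382.00000
D_2 = 37878.07400
D_3 = 45718.83532
D_4 = 55182.63423
Terminal value at year 4: TV = D_4×(1+g_2)/(r−g_2) = 56507.01745/0.088 = 642125.19830
P_0 = D_1/(1+r)^1 + D_2/(1+r)^2 + D_3/(1+r)^3 + D_4/(1+r)^4 + TV/(1+r)^4
    = 28221.22302 + 30632.20880 + 33249.16909 + 36089.70062 + 419952.87991 = 548145.18143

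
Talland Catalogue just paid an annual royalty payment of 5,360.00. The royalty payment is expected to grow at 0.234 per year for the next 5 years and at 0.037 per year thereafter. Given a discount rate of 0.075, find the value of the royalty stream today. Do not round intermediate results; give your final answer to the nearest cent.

332849.63

D_1 = 6614.24000
D_2 = 8161.97216
D_3 = 10071.87365
D_4 = 12428.69208
D_5 = 15337.00602
Terminal value at year 5: TV = D_5×(1+g_2)/(r−g_2) = 15904.47525/0.038 = 418538.82231
P_0 = D_1/(1+r)^1 + D_2/(1+r)^2 + D_3/(1+r)^3 + D_4/(1+r)^4 + D_5/(1+r)^5 + TV/(1+r)^5
    = 6152.78140 + 7062.82069 + 8107.46115 + 9306.61121 + 10683.12394 + 291536.82965 = 332849.62804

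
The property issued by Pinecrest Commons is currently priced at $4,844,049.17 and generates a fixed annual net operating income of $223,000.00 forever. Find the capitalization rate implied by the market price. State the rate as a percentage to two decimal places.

P = C/r ⇒ r = C/P = $223,000.00/$4,844,049.17 = 0.046036

4.60%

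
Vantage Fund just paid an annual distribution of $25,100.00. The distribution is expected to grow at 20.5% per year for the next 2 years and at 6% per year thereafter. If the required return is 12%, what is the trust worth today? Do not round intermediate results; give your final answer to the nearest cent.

$569353.53

D_1 = 30245.50000
D_2 = 36445.82750
Terminal value at year 2: TV = D_2×(1+g_2)/(r−g_2) = 38632.57715/0.06 = 643876.28583
P_0 = D_1/(1+r)^1 + D_2/(1+r)^2 + TV/(1+r)^2
    = 27004.91071 + 29054.39055 + 513294.23297 = 569353.53423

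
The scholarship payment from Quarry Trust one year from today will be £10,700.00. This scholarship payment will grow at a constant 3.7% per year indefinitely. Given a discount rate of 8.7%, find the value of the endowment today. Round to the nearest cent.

Growing perpetuity: P = D₁ / (r − g) = £10,700.0000 / (0.087 − 0.037) = £214,000.00

£214000.00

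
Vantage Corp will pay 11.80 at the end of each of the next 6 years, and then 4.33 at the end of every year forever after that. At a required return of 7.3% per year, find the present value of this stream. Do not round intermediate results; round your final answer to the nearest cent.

PV of 6-year annuity: 11.80 × [1 − (1+0.073)^−6] / 0.073 = 55.72802
Perpetuity value at year 6: 4.33 / 0.073 = 59.31507
PV of perpetuity: 59.31507 / (1+0.073)^6 = 38.86572
Total PV = 55.72802 + 38.86572 = 94.59374

94.59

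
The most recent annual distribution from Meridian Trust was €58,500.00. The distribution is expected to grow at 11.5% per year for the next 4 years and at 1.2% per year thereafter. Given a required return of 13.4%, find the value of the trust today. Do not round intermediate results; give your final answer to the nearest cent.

€677909.83

D_1 = 65227.50000
D_2 = 72728.66250
D_3 = 81092.45869
D_4 = 90418.09144
Terminal value at year 4: TV = D_4×(1+g_2)/(r−g_2) = 91503.10853/0.122 = 750025.47979
P_0 = D_1/(1+r)^1 + D_2/(1+r)^2 + D_3/(1+r)^3 + D_4/(1+r)^4 + TV/(1+r)^4
    = 57519.84127 + 56556.10495 + 55608.51589 + 54676.80354 + 453548.56711 = 677909.83277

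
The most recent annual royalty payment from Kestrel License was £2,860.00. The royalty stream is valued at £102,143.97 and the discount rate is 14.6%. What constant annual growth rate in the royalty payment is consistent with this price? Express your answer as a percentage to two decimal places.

P = D₀(1+g)/(r−g) ⇒ P(r−g) = D₀(1+g) ⇒ g(P+D₀) = P·r − D₀
g = (P·r − D₀)/(P + D₀) = (£102,143.97×0.146 − £2,860.00) / (£102,143.97 + £2,860.00) = 0.114786

11.48%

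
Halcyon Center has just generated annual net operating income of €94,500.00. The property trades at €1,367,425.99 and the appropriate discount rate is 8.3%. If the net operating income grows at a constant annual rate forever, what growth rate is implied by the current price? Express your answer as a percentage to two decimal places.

P = D₀(1+g)/(r−g) ⇒ P(r−g) = D₀(1+g) ⇒ g(P+D₀) = P·r − D₀
g = (P·r − D₀)/(P + D₀) = (€1,367,425.99×0.083 − €94,500.00) / (€1,367,425.99 + €94,500.00) = 0.012994

1.30%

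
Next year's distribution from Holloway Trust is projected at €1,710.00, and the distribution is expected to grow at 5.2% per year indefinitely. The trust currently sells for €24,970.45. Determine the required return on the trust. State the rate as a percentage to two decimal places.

12.05%

P = D₁/(r − g) ⇒ r = D₁/P + g = €1,710.0000/€24,970.45 + 0.052 = 0.068481 + 0.052 = 0.120481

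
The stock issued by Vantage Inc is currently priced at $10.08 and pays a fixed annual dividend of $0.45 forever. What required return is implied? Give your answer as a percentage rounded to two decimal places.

P = C/r ⇒ r = C/P = $0.45/$10.08 = 0.044643

4.46%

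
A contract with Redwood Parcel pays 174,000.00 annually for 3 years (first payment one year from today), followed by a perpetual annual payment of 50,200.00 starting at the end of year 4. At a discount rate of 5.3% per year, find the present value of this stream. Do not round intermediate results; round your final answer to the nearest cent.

1282421.65

PV of 3-year annuity: 174,000.00 × [1 − (1+0.053)^−3] / 0.053 = 471194.01560
Perpetuity value at year 3: 50,200.00 / 0.053 = 947169.81132
PV of perpetuity: 947169.81132 / (1+0.053)^3 = 811227.62981
Total PV = 471194.01560 + 811227.62981 = 1282421.64541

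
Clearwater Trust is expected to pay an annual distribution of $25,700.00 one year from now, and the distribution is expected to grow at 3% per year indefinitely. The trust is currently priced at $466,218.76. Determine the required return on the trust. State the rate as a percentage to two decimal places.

P = D₁/(r − g) ⇒ r = D₁/P + g = $25,700.0000/$466,218.76 + 0.03 = 0.055124 + 0.03 = 0.085124

8.51%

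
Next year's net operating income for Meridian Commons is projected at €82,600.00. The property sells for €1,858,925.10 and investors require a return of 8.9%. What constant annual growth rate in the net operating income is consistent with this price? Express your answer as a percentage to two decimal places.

P = D₁/(r−g) ⇒ g = r − D₁/P = 0.089 − €82,600.00/€1,858,925.10 = 0.044566

4.46%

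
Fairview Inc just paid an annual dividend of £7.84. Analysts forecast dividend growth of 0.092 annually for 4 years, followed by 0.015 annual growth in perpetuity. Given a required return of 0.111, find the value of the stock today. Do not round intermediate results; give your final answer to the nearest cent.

D_1 = 8.56128
D_2 = 9.34892
D_3 = 10.20902
D_4 = 11.14825
Terminal value at year 4: TV = D_4×(1+g_2)/(r−g_2) = 11.31547/0.096 = 117.86950
P_0 = D_1/(1+r)^1 + D_2/(1+r)^2 + D_3/(1+r)^3 + D_4/(1+r)^4 + TV/(1+r)^4
    = 7.70592 + 7.57414 + 7.44461 + 7.31729 + 77.36512 = 107.40708

£107.41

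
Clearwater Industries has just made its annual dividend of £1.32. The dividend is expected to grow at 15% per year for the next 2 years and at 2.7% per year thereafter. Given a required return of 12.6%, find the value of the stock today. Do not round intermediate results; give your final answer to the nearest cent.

£17.01

D_1 = 1.51800
D_2 = 1.74570
Terminal value at year 2: TV = D_2×(1+g_2)/(r−g_2) = 1.79283/0.099 = 18.10943
P_0 = D_1/(1+r)^1 + D_2/(1+r)^2 + TV/(1+r)^2
    = 1.34813 + 1.37687 + 14.28328 = 17.00829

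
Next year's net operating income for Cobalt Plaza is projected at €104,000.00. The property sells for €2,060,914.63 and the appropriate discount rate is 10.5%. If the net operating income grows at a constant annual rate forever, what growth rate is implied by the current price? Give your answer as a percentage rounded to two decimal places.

5.45%

P = D₁/(r−g) ⇒ g = r − D₁/P = 0.105 − €104,000.00/€2,060,914.63 = 0.054537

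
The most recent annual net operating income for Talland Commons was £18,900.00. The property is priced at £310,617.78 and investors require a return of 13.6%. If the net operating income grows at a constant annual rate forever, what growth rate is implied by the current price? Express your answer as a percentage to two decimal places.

7.08%

P = D₀(1+g)/(r−g) ⇒ P(r−g) = D₀(1+g) ⇒ g(P+D₀) = P·r − D₀
g = (P·r − D₀)/(P + D₀) = (£310,617.78×0.136 − £18,900.00) / (£310,617.78 + £18,900.00) = 0.070843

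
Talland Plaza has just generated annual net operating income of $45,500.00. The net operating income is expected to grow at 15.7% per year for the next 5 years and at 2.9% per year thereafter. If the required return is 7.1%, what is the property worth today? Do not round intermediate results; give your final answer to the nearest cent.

$1928736.81

D_1 = 52643.50000
D_2 = 60908.52950
D_3 = 70471.16863
D_4 = 81535.14211
D_5 = 94336.15942
Terminal value at year 5: TV = D_5×(1+g_2)/(r−g_2) = 97071.90804/0.042 = 2311235.90573
P_0 = D_1/(1+r)^1 + D_2/(1+r)^2 + D_3/(1+r)^3 + D_4/(1+r)^4 + D_5/(1+r)^5 + TV/(1+r)^5
    = 49153.59477 + 53100.56877 + 57364.47999 + 61970.77810 + 66946.95636 + 1640200.43077 = 1928736.80875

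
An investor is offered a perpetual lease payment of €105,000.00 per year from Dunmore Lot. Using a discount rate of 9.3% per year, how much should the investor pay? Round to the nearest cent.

Level perpetuity: PV = C / r = €105,000.00 / 0.093 = €1,129,032.26

€1129032.26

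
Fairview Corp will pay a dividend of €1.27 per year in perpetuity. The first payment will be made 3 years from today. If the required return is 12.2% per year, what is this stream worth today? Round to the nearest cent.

€8.27

Value at end of year 2: C / r = €1.27 / 0.122 = €10.4098
Discount to today: PV = €10.4098 / (1 + 0.122)^2 = €10.4098 / 1.258884 = €8.27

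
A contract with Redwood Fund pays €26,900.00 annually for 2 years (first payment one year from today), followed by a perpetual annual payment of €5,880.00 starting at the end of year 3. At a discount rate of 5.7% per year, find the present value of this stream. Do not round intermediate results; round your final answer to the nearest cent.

€141858.44

PV of 2-year annuity: €26,900.00 × [1 − (1+0.057)^−2] / 0.057 = 49526.38132
Perpetuity value at year 2: €5,880.00 / 0.057 = 103157.89474
PV of perpetuity: 103157.89474 / (1+0.057)^2 = 92332.05376
Total PV = 49526.38132 + 92332.05376 = 141858.43508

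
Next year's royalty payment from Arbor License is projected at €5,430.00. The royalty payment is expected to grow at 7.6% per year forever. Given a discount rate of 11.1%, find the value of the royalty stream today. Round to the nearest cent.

Growing perpetuity: P = D₁ / (r − g) = €5,430.0000 / (0.111 − 0.076) = €155,142.86

€155142.86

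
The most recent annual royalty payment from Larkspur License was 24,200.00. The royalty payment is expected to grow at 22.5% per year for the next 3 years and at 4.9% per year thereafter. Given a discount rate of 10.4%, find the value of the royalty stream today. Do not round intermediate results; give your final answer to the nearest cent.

720272.85

D_1 = 29645.00000
D_2 = 36315.12500
D_3 = 44486.02812
Terminal value at year 3: TV = D_3×(1+g_2)/(r−g_2) = 46665.84350/0.055 = 848469.88187
P_0 = D_1/(1+r)^1 + D_2/(1+r)^2 + D_3/(1+r)^3 + TV/(1+r)^3
    = 26852.35507 + 29795.41210 + 33061.03245 + 630564.05534 = 720272.85497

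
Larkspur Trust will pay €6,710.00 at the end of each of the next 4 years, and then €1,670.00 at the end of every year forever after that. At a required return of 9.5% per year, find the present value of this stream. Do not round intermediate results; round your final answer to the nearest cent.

PV of 4-year annuity: €6,710.00 × [1 − (1+0.095)^−4] / 0.095 = 21502.06832
Perpetuity value at year 4: €1,670.00 / 0.095 = 17578.94737
PV of perpetuity: 17578.94737 / (1+0.095)^4 = 12227.46390
Total PV = 21502.06832 + 12227.46390 = 33729.53222

€33729.53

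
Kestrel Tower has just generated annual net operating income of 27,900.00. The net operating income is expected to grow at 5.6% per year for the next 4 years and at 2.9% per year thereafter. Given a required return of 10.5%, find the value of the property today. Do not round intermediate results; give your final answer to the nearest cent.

D_1 = 29462.40000
D_2 = 31112.29440
D_3 = 32854.58289
D_4 = 34694.43953
Terminal value at year 4: TV = D_4×(1+g_2)/(r−g_2) = 35700.57827/0.076 = 469744.45098
P_0 = D_1/(1+r)^1 + D_2/(1+r)^2 + D_3/(1+r)^3 + D_4/(1+r)^4 + TV/(1+r)^4
    = 26662.80543 + 25480.47288 + 24350.56956 + 23270.77055 + 315073.98543 = 414838.60385

414838.60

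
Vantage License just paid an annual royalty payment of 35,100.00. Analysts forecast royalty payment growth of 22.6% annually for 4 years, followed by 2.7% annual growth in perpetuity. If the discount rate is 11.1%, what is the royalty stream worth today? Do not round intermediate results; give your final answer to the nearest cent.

D_1 = 43032.60000
D_2 = 52757.96760
D_3 = 64681.26828
D_4 = 79299.23491
Terminal value at year 4: TV = D_4×(1+g_2)/(r−g_2) = 81440.31425/0.084 = 969527.55061
P_0 = D_1/(1+r)^1 + D_2/(1+r)^2 + D_3/(1+r)^3 + D_4/(1+r)^4 + TV/(1+r)^4
    = 38733.21332 + 42742.50183 + 47166.79320 + 52049.04452 + 636361.53239 = 817053.08525

817053.09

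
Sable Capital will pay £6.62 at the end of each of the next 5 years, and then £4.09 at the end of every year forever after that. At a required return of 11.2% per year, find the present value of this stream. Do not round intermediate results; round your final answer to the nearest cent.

PV of 5-year annuity: £6.62 × [1 − (1+0.112)^−5] / 0.112 = 24.34424
Perpetuity value at year 5: £4.09 / 0.112 = 36.51786
PV of perpetuity: 36.51786 / (1+0.112)^5 = 21.47738
Total PV = 24.34424 + 21.47738 = 45.82162

£45.82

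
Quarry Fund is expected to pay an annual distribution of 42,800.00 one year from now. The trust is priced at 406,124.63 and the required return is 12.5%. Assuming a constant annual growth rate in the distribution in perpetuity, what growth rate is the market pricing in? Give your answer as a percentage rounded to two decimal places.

1.96%

P = D₁/(r−g) ⇒ g = r − D₁/P = 0.125 − 42,800.00/406,124.63 = 0.019614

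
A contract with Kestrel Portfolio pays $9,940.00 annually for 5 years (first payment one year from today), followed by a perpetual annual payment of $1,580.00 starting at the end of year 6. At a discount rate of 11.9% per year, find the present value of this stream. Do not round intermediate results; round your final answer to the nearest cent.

PV of 5-year annuity: $9,940.00 × [1 − (1+0.119)^−5] / 0.119 = 35920.41934
Perpetuity value at year 5: $1,580.00 / 0.119 = 13277.31092
PV of perpetuity: 13277.31092 / (1+0.119)^5 = 7567.62656
Total PV = 35920.41934 + 7567.62656 = 43488.04590

$43488.05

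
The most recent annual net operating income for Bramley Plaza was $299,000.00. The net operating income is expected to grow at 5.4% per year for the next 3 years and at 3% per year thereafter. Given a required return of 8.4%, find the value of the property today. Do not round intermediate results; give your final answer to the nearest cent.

D_1 = 315146.00000
D_2 = 332163.88400
D_3 = 350100.73374
Terminal value at year 3: TV = D_3×(1+g_2)/(r−g_2) = 360603.75575/0.054 = 6677847.32867
P_0 = D_1/(1+r)^1 + D_2/(1+r)^2 + D_3/(1+r)^3 + TV/(1+r)^3
    = 290725.09225 + 282679.19486 + 274855.96991 + 5242623.12984 = 6090883.38687

$6090883.39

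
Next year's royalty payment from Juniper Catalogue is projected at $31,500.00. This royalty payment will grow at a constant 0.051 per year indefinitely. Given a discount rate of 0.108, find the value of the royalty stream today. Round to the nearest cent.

$552631.58

Growing perpetuity: P = D₁ / (r − g) = $31,500.0000 / (0.108 − 0.051) = $552,631.58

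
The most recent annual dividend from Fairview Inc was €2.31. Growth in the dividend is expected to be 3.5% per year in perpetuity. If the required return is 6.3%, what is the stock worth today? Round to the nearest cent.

€85.39

D₁ = D₀ × (1 + g) = €2.31 × 1.035 = €2.3909
Growing perpetuity: P = D₁ / (r − g) = €2.3909 / (0.063 − 0.035) = €85.39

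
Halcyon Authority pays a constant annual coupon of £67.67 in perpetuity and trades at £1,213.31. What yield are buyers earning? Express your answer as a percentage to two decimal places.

P = C/r ⇒ r = C/P = £67.67/£1,213.31 = 0.055773

5.58%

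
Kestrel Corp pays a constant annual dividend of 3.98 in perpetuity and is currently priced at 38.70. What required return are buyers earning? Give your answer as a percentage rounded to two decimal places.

10.28%

P = C/r ⇒ r = C/P = 3.98/38.70 = 0.102842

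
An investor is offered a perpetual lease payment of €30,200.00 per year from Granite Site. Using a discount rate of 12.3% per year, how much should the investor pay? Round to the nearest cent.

€245528.46

Level perpetuity: PV = C / r = €30,200.00 / 0.123 = €245,528.46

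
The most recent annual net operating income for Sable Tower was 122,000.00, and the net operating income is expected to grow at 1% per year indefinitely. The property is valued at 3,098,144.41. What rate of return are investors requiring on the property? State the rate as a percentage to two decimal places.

4.98%

D₁ = 122,000.00 × 1.01 = 123,220.0000
P = D₁/(r − g) ⇒ r = D₁/P + g = 123,220.0000/3,098,144.41 + 0.01 = 0.039772 + 0.01 = 0.049772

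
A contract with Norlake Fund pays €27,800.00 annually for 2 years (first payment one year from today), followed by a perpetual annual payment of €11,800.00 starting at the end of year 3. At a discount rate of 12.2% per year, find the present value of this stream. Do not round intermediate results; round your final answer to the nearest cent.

PV of 2-year annuity: €27,800.00 × [1 − (1+0.122)^−2] / 0.122 = 46860.23494
Perpetuity value at year 2: €11,800.00 / 0.122 = 96721.31148
PV of perpetuity: 96721.31148 / (1+0.122)^2 = 76830.99593
Total PV = 46860.23494 + 76830.99593 = 123691.23086

€123691.23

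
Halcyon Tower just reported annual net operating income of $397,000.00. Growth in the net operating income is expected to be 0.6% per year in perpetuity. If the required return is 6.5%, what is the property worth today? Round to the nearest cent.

$6769186.44

D₁ = D₀ × (1 + g) = $397,000.00 × 1.006 = $399,382.0000
Growing perpetuity: P = D₁ / (r − g) = $399,382.0000 / (0.065 − 0.006) = $6,769,186.44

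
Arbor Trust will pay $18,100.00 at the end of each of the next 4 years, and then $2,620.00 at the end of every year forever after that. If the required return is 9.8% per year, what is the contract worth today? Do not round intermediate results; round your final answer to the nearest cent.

$76017.41

PV of 4-year annuity: $18,100.00 × [1 − (1+0.098)^−4] / 0.098 = 57623.84572
Perpetuity value at year 4: $2,620.00 / 0.098 = 26734.69388
PV of perpetuity: 26734.69388 / (1+0.098)^4 = 18393.56262
Total PV = 57623.84572 + 18393.56262 = 76017.40834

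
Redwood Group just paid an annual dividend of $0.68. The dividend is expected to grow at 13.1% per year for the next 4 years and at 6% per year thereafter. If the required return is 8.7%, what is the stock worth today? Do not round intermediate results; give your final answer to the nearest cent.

$34.30

D_1 = 0.76908
D_2 = 0.86983
D_3 = 0.98378
D_4 = 1.11265
Terminal value at year 4: TV = D_4×(1+g_2)/(r−g_2) = 1.17941/0.027 = 43.68189
P_0 = D_1/(1+r)^1 + D_2/(1+r)^2 + D_3/(1+r)^3 + D_4/(1+r)^4 + TV/(1+r)^4
    = 0.70753 + 0.73616 + 0.76596 + 0.79697 + 31.28839 = 34.29502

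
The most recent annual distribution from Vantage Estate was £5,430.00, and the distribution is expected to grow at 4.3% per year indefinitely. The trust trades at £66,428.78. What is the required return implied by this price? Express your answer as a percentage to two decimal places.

12.83%

D₁ = £5,430.00 × 1.043 = £5,663.4900
P = D₁/(r − g) ⇒ r = D₁/P + g = £5,663.4900/£66,428.78 + 0.043 = 0.085257 + 0.043 = 0.128257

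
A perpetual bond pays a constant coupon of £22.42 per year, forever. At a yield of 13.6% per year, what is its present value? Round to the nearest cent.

£164.85

Level perpetuity: PV = C / r = £22.42 / 0.136 = £164.85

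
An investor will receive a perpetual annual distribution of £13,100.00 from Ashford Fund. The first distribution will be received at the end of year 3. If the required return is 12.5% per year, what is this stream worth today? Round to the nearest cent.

£82804.94

Value at end of year 2: C / r = £13,100.00 / 0.125 = £104,800.0000
Discount to today: PV = £104,800.0000 / (1 + 0.125)^2 = £104,800.0000 / 1.265625 = £82,804.94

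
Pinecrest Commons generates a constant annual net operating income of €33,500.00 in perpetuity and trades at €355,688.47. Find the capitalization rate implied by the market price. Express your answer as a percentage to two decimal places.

9.42%

P = C/r ⇒ r = C/P = €33,500.00/€355,688.47 = 0.094184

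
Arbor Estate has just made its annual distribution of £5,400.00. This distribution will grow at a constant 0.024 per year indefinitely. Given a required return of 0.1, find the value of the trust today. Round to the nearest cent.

D₁ = D₀ × (1 + g) = £5,400.00 × 1.024 = £5,529.6000
Growing perpetuity: P = D₁ / (r − g) = £5,529.6000 / (0.1 − 0.024) = £72,757.89

£72757.89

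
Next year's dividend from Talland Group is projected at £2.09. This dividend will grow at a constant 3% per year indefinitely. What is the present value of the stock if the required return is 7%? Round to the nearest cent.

Growing perpetuity: P = D₁ / (r − g) = £2.0900 / (0.07 − 0.03) = £52.25

£52.25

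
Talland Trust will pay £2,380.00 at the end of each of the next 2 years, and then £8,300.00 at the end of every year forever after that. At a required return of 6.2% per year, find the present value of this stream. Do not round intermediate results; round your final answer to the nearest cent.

PV of 2-year annuity: £2,380.00 × [1 − (1+0.062)^−2] / 0.062 = 4351.27553
Perpetuity value at year 2: £8,300.00 / 0.062 = 133870.96774
PV of perpetuity: 133870.96774 / (1+0.062)^2 = 118696.35139
Total PV = 4351.27553 + 118696.35139 = 123047.62693

£123047.63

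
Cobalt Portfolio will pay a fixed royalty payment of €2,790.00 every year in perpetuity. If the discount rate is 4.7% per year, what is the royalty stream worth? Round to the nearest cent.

Level perpetuity: PV = C / r = €2,790.00 / 0.047 = €59,361.70

€59361.70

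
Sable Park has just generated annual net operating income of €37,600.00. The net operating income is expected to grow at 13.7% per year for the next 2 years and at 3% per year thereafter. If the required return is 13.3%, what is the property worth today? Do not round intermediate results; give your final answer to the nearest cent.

€454258.29

D_1 = 42751.20000
D_2 = 48608.11440
Terminal value at year 2: TV = D_2×(1+g_2)/(r−g_2) = 50066.35783/0.103 = 486081.14400
P_0 = D_1/(1+r)^1 + D_2/(1+r)^2 + TV/(1+r)^2
    = 37732.74492 + 37865.95850 + 378659.58499 = 454258.28842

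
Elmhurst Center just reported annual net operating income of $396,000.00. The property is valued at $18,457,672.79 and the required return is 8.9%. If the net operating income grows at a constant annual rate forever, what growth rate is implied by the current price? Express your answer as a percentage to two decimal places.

P = D₀(1+g)/(r−g) ⇒ P(r−g) = D₀(1+g) ⇒ g(P+D₀) = P·r − D₀
g = (P·r − D₀)/(P + D₀) = ($18,457,672.79×0.089 − $396,000.00) / ($18,457,672.79 + $396,000.00) = 0.066127

6.61%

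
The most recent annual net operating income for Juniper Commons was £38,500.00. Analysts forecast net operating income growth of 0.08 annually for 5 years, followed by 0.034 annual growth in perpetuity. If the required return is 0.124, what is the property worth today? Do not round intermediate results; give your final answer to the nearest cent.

D_1 = 41580.00000
D_2 = 44906.40000
D_3 = 48498.91200
D_4 = 52378.82496
D_5 = 56569.13096
Terminal value at year 5: TV = D_5×(1+g_2)/(r−g_2) = 58492.48141/0.09 = 649916.46010
P_0 = D_1/(1+r)^1 + D_2/(1+r)^2 + D_3/(1+r)^3 + D_4/(1+r)^4 + D_5/(1+r)^5 + TV/(1+r)^5
    = 36992.88256 + 35544.76260 + 34153.33062 + 32816.36750 + 31531.74101 + 362264.66894 = 533303.75323

£533303.75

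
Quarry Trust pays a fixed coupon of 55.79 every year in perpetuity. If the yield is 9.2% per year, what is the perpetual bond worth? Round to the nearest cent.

Level perpetuity: PV = C / r = 55.79 / 0.092 = 606.41

606.41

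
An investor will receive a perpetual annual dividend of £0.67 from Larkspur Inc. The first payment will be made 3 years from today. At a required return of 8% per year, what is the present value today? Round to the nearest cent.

Value at end of year 2: C / r = £0.67 / 0.08 = £8.3750
Discount to today: PV = £8.3750 / (1 + 0.08)^2 = £8.3750 / 1.166400 = £7.18

£7.18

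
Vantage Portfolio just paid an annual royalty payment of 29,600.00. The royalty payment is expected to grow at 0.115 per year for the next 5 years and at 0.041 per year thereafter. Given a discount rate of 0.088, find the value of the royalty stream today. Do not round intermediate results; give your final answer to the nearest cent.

D_1 = 33004.00000
D_2 = 36799.46000
D_3 = 41031.39790
D_4 = 45750.00866
D_5 = 51011.25965
Terminal value at year 5: TV = D_5×(1+g_2)/(r−g_2) = 53102.72130/0.047 = 1129845.13404
P_0 = D_1/(1+r)^1 + D_2/(1+r)^2 + D_3/(1+r)^3 + D_4/(1+r)^4 + D_5/(1+r)^5 + TV/(1+r)^5
    = 30334.55882 + 31087.34659 + 31858.81567 + 32649.42966 + 33459.66367 + 741095.95484 = 900485.76925

900485.77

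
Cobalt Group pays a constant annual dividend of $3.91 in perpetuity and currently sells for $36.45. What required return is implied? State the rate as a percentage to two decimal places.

10.73%

P = C/r ⇒ r = C/P = $3.91/$36.45 = 0.107270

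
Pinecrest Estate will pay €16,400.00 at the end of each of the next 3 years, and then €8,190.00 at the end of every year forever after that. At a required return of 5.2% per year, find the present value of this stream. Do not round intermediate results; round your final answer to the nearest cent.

€179774.34

PV of 3-year annuity: €16,400.00 × [1 − (1+0.052)^−3] / 0.052 = 44494.42092
Perpetuity value at year 3: €8,190.00 / 0.052 = 157500.00000
PV of perpetuity: 157500.00000 / (1+0.052)^3 = 135279.92028
Total PV = 44494.42092 + 135279.92028 = 179774.34121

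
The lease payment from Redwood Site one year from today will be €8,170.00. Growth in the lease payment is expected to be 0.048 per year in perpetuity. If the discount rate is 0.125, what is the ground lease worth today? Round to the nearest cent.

€106103.90

Growing perpetuity: P = D₁ / (r − g) = €8,170.0000 / (0.125 − 0.048) = €106,103.90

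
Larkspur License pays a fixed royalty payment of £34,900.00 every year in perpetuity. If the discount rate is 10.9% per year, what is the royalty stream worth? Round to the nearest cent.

£320183.49

Level perpetuity: PV = C / r = £34,900.00 / 0.109 = £320,183.49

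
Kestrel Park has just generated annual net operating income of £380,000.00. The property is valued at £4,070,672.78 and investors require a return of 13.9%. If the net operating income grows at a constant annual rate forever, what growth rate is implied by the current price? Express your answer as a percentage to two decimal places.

P = D₀(1+g)/(r−g) ⇒ P(r−g) = D₀(1+g) ⇒ g(P+D₀) = P·r − D₀
g = (P·r − D₀)/(P + D₀) = (£4,070,672.78×0.139 − £380,000.00) / (£4,070,672.78 + £380,000.00) = 0.041752

4.18%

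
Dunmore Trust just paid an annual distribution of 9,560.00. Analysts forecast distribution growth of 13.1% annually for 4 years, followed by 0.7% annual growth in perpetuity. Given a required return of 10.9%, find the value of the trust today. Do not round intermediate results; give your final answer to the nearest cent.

142271.11

D_1 = 10812.36000
D_2 = 12228.77916
D_3 = 13830.74923
D_4 = 15642.57738
Terminal value at year 4: TV = D_4×(1+g_2)/(r−g_2) = 15752.07542/0.102 = 154432.11197
P_0 = D_1/(1+r)^1 + D_2/(1+r)^2 + D_3/(1+r)^3 + D_4/(1+r)^4 + TV/(1+r)^4
    = 9749.64833 + 9943.05885 + 10140.30618 + 10341.46645 + 102096.63447 = 142271.11429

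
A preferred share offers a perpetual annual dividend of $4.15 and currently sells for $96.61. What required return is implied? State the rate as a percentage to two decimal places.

4.30%

P = C/r ⇒ r = C/P = $4.15/$96.61 = 0.042956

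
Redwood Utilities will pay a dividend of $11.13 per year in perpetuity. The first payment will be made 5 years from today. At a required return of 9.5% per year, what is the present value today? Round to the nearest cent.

Value at end of year 4: C / r = $11.13 / 0.095 = $117.1579
Discount to today: PV = $117.1579 / (1 + 0.095)^4 = $117.1579 / 1.437661 = $81.49

$81.49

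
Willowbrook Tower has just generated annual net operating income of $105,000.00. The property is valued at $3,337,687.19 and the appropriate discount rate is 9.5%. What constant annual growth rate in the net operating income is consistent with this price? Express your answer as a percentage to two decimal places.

6.16%

P = D₀(1+g)/(r−g) ⇒ P(r−g) = D₀(1+g) ⇒ g(P+D₀) = P·r − D₀
g = (P·r − D₀)/(P + D₀) = ($3,337,687.19×0.095 − $105,000.00) / ($3,337,687.19 + $105,000.00) = 0.061603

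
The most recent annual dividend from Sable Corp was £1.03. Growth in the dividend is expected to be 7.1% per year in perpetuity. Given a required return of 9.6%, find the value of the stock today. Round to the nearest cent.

D₁ = D₀ × (1 + g) = £1.03 × 1.071 = £1.1031
Growing perpetuity: P = D₁ / (r − g) = £1.1031 / (0.096 − 0.071) = £44.13

£44.13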